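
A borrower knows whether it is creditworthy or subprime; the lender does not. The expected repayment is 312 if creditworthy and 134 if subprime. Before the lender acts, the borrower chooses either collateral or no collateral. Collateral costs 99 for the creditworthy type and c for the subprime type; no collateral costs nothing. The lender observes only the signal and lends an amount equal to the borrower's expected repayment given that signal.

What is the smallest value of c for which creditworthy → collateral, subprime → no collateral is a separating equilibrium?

Under separation: collateral → creditworthy (pays 312); no collateral → subprime (pays 134).
Creditworthy: 312 − 99 = 213 ≥ 134 − 0 = 134. Holds regardless of c. ✓
Subprime: 134 − 0 ≥ 312 − c, so c ≥ 312 − 134 = 178.

178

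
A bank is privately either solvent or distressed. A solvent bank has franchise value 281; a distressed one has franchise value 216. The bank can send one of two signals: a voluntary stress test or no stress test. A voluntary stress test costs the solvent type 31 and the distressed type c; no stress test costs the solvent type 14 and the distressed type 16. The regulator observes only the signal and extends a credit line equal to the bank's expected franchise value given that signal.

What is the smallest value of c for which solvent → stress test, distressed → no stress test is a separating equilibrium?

81

Under separation: stress test → solvent (pays 281); no stress test → distressed (pays 216).
Solvent: 281 − 31 = 250 ≥ 216 − 14 = 202. Holds regardless of c. ✓
Distressed: 216 − 16 ≥ 281 − c, so c ≥ 281 − 200 = 81.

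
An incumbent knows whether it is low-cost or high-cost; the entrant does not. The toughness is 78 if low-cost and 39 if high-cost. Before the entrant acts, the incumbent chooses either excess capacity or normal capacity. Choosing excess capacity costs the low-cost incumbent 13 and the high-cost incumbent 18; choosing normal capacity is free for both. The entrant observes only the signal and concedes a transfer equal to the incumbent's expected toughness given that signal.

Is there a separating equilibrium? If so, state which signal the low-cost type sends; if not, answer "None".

None

Try low-cost → excess capacity, high-cost → normal capacity:
  Under separation the entrant infers type exactly: excess capacity → low-cost (pays 78), normal capacity → high-cost (pays 39).
  Low-cost: excess capacity gives 78 − 13 = 65; normal capacity gives 39 − 0 = 39. No deviation. ✓
  High-cost: normal capacity gives 39 − 0 = 39; excess capacity gives 78 − 18 = 60. Would deviate. ✗
Try low-cost → normal capacity, high-cost → excess capacity:
  Under separation the entrant infers type exactly: normal capacity → low-cost (pays 78), excess capacity → high-cost (pays 39).
  Low-cost: normal capacity gives 78 − 0 = 78; excess capacity gives 39 − 13 = 26. No deviation. ✓
  High-cost: excess capacity gives 39 − 18 = 21; normal capacity gives 78 − 0 = 78. Would deviate. ✗
Neither assignment is incentive-compatible.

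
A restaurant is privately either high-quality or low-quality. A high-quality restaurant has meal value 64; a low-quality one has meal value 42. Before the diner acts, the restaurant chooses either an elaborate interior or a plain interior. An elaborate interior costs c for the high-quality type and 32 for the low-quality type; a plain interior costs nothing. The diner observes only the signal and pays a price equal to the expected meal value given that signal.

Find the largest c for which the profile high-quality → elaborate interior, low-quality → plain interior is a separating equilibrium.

Under separation: elaborate interior → high-quality (pays 64); plain interior → low-quality (pays 42).
Low-quality: 42 − 0 = 42 ≥ 64 − 32 = 32. Holds regardless of c. ✓
High-quality: 64 − c ≥ 42 − 0, so c ≤ 64 − 42 = 22.

22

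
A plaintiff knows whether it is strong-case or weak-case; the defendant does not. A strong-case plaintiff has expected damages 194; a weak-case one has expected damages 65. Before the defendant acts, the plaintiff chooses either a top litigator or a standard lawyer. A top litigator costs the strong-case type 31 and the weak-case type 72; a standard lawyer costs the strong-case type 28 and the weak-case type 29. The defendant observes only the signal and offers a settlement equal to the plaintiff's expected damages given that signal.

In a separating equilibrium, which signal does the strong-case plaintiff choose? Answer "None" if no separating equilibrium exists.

Try strong-case → top litigator, weak-case → standard lawyer:
  If types separate, top litigator earns payment 194 and standard lawyer earns 65.
  Strong-case: top litigator gives 194 − 31 = 163; standard lawyer gives 65 − 28 = 37. No deviation. ✓
  Weak-case: standard lawyer gives 65 − 29 = 36; top litigator gives 194 − 72 = 122. Would deviate. ✗
Try strong-case → standard lawyer, weak-case → top litigator:
  If types separate, standard lawyer earns payment 194 and top litigator earns 65.
  Strong-case: standard lawyer gives 194 − 28 = 166; top litigator gives 65 − 31 = 34. No deviation. ✓
  Weak-case: top litigator gives 65 − 72 = -7; standard lawyer gives 194 − 29 = 165. Would deviate. ✗
Neither assignment is incentive-compatible.

None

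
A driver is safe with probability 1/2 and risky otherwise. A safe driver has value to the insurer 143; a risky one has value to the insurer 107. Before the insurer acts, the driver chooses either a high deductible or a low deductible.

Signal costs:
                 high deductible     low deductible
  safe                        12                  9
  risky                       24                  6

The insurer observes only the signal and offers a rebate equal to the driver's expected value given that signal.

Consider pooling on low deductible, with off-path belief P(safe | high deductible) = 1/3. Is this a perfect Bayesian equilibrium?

Yes

On the equilibrium path (low deductible) the insurer holds the prior 1/2 and pays 1/2·143 + 1/2·107 = 125. Off-path (high deductible) belief 1/3 gives 1/3·143 + 2/3·107 = 119.
Safe: low deductible gives 125 − 9 = 116; high deductible gives 119 − 12 = 107. Stays. ✓
Risky: low deductible gives 125 − 6 = 119; high deductible gives 119 − 24 = 95. Stays. ✓
Beliefs are Bayes-consistent on-path and both types best-respond.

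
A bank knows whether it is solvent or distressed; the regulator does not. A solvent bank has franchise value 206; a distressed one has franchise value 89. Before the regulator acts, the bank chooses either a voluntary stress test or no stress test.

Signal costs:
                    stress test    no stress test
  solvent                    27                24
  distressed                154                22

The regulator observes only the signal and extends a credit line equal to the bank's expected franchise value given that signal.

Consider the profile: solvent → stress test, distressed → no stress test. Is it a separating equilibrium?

Under separation the regulator infers type exactly: stress test → solvent (pays 206), no stress test → distressed (pays 89).
Solvent: stress test gives 206 − 27 = 179; no stress test gives 89 − 24 = 65. No deviation. ✓
Distressed: no stress test gives 89 − 22 = 67; stress test gives 206 − 154 = 52. No deviation. ✓
Both incentive constraints hold.

Yes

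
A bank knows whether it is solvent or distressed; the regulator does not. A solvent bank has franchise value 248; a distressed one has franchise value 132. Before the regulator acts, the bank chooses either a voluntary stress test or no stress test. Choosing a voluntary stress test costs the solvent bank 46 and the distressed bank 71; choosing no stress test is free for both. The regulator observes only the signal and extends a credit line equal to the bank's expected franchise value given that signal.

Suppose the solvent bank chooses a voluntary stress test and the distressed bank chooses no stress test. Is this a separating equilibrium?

No

Under separation the regulator infers type exactly: stress test → solvent (pays 248), no stress test → distressed (pays 132).
Solvent: stress test gives 248 − 46 = 202; no stress test gives 132 − 0 = 132. No deviation. ✓
Distressed: no stress test gives 132 − 0 = 132; stress test gives 248 − 71 = 177. Would deviate. ✗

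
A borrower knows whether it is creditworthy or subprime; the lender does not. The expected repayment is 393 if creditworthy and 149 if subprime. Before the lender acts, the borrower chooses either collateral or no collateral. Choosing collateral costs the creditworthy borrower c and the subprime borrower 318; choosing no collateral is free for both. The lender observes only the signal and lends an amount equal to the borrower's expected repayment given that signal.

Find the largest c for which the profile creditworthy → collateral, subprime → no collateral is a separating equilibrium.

244

Under separation: collateral → creditworthy (pays 393); no collateral → subprime (pays 149).
Subprime: 149 − 0 = 149 ≥ 393 − 318 = 75. Holds regardless of c. ✓
Creditworthy: 393 − c ≥ 149 − 0, so c ≤ 393 − 149 = 244.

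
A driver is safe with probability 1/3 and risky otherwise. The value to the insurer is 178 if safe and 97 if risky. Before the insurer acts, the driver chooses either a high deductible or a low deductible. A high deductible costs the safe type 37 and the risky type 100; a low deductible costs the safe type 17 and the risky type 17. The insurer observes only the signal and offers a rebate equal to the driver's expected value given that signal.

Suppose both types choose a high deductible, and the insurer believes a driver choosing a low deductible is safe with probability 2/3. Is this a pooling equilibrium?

At the pooled signal (high deductible) the insurer holds the prior 1/3 and pays 1/3·178 + 2/3·97 = 124. Off-path (low deductible) belief 2/3 gives 2/3·178 + 1/3·97 = 151.
Safe: high deductible gives 124 − 37 = 87; low deductible gives 151 − 17 = 134. Deviates. ✗
Risky: high deductible gives 124 − 100 = 24; low deductible gives 151 − 17 = 134. Deviates. ✗

No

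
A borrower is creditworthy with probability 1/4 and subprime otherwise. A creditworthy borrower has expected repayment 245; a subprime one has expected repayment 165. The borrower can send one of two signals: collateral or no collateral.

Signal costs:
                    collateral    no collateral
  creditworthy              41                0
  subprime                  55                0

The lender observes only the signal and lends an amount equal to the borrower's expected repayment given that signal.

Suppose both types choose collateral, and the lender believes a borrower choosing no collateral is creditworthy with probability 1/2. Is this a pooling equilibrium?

At the pooled signal (collateral) the lender holds the prior 1/4 and pays 1/4·245 + 3/4·165 = 185. Off-path (no collateral) belief 1/2 gives 1/2·245 + 1/2·165 = 205.
Creditworthy: collateral gives 185 − 41 = 144; no collateral gives 205 − 0 = 205. Deviates. ✗
Subprime: collateral gives 185 − 55 = 130; no collateral gives 205 − 0 = 205. Deviates. ✗

No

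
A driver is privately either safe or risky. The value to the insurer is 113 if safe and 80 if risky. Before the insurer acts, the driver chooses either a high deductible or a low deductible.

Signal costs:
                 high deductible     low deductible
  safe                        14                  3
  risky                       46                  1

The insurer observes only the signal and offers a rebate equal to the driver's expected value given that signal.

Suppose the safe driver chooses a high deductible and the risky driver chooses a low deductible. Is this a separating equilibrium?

Under separation the insurer infers type exactly: high deductible → safe (pays 113), low deductible → risky (pays 80).
Safe: high deductible gives 113 − 14 = 99; low deductible gives 80 − 3 = 77. No deviation. ✓
Risky: low deductible gives 80 − 1 = 79; high deductible gives 113 − 46 = 67. No deviation. ✓
Both incentive constraints hold.

Yes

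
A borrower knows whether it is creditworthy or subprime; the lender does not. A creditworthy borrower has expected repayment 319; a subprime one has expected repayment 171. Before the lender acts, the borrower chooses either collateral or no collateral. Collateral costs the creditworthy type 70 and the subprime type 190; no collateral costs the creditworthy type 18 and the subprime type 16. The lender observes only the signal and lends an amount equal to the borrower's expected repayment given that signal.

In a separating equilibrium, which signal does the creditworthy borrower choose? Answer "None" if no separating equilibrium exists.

collateral

Try creditworthy → collateral, subprime → no collateral:
  If types separate, collateral earns payment 319 and no collateral earns 171.
  Creditworthy: collateral gives 319 − 70 = 249; no collateral gives 171 − 18 = 153. No deviation. ✓
  Subprime: no collateral gives 171 − 16 = 155; collateral gives 319 − 190 = 129. No deviation. ✓
Both hold — the creditworthy type sends collateral.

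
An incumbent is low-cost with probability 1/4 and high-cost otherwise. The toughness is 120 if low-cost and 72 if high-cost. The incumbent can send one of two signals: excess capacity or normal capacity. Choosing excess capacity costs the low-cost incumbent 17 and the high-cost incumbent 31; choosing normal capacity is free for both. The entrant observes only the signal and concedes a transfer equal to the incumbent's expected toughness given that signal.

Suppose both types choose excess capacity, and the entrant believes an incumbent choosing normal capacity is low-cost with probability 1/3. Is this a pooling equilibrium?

No

At the pooled signal (excess capacity) the entrant holds the prior 1/4 and pays 1/4·120 + 3/4·72 = 84. Off-path (normal capacity) belief 1/3 gives 1/3·120 + 2/3·72 = 88.
Low-cost: excess capacity gives 84 − 17 = 67; normal capacity gives 88 − 0 = 88. Deviates. ✗
High-cost: excess capacity gives 84 − 31 = 53; normal capacity gives 88 − 0 = 88. Deviates. ✗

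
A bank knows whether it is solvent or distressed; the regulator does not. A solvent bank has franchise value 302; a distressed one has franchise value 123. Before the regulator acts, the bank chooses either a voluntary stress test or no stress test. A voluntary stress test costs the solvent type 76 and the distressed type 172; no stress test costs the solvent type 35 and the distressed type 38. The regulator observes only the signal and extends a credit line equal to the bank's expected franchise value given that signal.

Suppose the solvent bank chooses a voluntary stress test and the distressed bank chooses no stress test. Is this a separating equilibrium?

No

If types separate, stress test earns payment 302 and no stress test earns 123.
Solvent: stress test gives 302 − 76 = 226; no stress test gives 123 − 35 = 88. No deviation. ✓
Distressed: no stress test gives 123 − 38 = 85; stress test gives 302 − 172 = 130. Would deviate. ✗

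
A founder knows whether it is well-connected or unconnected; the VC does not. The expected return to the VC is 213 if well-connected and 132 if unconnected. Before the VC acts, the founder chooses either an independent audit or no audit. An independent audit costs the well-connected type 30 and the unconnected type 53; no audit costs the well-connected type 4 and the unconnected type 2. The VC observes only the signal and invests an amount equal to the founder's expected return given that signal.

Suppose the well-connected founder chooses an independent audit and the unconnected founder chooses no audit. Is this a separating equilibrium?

No

If types separate, audit earns payment 213 and no audit earns 132.
Well-connected: audit gives 213 − 30 = 183; no audit gives 132 − 4 = 128. No deviation. ✓
Unconnected: no audit gives 132 − 2 = 130; audit gives 213 − 53 = 160. Would deviate. ✗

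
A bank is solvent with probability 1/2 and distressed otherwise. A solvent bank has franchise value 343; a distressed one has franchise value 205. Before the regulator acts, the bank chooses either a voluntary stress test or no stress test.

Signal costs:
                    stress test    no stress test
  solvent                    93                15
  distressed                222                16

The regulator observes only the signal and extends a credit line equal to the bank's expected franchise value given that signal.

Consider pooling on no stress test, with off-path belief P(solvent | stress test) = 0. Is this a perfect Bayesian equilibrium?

On the equilibrium path (no stress test) the regulator holds the prior 1/2 and pays 1/2·343 + 1/2·205 = 274. Off-path (stress test) belief 0 gives 0·343 + 1·205 = 205.
Solvent: no stress test gives 274 − 15 = 259; stress test gives 205 − 93 = 112. Stays. ✓
Distressed: no stress test gives 274 − 16 = 258; stress test gives 205 − 222 = -17. Stays. ✓
Beliefs are Bayes-consistent on-path and both types best-respond.

Yes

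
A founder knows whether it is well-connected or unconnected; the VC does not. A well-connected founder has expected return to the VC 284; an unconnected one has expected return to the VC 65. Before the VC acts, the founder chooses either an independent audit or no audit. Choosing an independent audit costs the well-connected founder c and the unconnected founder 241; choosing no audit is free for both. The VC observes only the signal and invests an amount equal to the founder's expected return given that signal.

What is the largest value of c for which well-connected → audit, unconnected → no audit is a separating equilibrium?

219

Under separation: audit → well-connected (pays 284); no audit → unconnected (pays 65).
Unconnected: 65 − 0 = 65 ≥ 284 − 241 = 43. Holds regardless of c. ✓
Well-connected: 284 − c ≥ 65 − 0, so c ≤ 284 − 65 = 219.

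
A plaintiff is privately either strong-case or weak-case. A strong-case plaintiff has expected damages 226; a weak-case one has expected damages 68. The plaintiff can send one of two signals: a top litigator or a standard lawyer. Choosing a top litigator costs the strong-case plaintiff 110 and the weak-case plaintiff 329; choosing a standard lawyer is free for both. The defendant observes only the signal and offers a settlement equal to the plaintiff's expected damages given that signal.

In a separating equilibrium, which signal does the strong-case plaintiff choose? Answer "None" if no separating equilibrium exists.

Try strong-case → top litigator, weak-case → standard lawyer:
  Under separation the defendant infers type exactly: top litigator → strong-case (pays 226), standard lawyer → weak-case (pays 68).
  Strong-case: top litigator gives 226 − 110 = 116; standard lawyer gives 68 − 0 = 68. No deviation. ✓
  Weak-case: standard lawyer gives 68 − 0 = 68; top litigator gives 226 − 329 = -103. No deviation. ✓
Both hold — the strong-case type sends top litigator.

top litigator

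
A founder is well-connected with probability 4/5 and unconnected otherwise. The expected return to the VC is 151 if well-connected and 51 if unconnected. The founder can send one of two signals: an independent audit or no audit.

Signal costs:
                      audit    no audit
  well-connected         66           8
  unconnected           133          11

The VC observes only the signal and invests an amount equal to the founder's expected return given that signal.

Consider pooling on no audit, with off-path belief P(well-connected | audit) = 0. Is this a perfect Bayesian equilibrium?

On the equilibrium path (no audit) the VC holds the prior 4/5 and pays 4/5·151 + 1/5·51 = 131. Off-path (audit) belief 0 gives 0·151 + 1·51 = 51.
Well-connected: no audit gives 131 − 8 = 123; audit gives 51 − 66 = -15. Stays. ✓
Unconnected: no audit gives 131 − 11 = 120; audit gives 51 − 133 = -82. Stays. ✓
Beliefs are Bayes-consistent on-path and both types best-respond.

Yes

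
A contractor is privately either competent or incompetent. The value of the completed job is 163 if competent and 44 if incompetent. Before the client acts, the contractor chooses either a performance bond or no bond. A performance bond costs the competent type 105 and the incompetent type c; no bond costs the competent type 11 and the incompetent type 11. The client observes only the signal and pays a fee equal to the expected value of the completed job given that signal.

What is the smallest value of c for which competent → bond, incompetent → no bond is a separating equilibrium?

Under separation: bond → competent (pays 163); no bond → incompetent (pays 44).
Competent: 163 − 105 = 58 ≥ 44 − 11 = 33. Holds regardless of c. ✓
Incompetent: 44 − 11 ≥ 163 − c, so c ≥ 163 − 33 = 130.

130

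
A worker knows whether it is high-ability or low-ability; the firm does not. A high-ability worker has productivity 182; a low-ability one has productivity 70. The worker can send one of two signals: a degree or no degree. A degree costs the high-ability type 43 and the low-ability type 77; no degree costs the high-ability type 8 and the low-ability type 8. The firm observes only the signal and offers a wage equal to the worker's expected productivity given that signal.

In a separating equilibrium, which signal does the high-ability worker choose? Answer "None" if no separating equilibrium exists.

Try high-ability → degree, low-ability → no degree:
  If types separate, degree earns payment 182 and no degree earns 70.
  High-ability: degree gives 182 − 43 = 139; no degree gives 70 − 8 = 62. No deviation. ✓
  Low-ability: no degree gives 70 − 8 = 62; degree gives 182 − 77 = 105. Would deviate. ✗
Try high-ability → no degree, low-ability → degree:
  If types separate, no degree earns payment 182 and degree earns 70.
  High-ability: no degree gives 182 − 8 = 174; degree gives 70 − 43 = 27. No deviation. ✓
  Low-ability: degree gives 70 − 77 = -7; no degree gives 182 − 8 = 174. Would deviate. ✗
Neither assignment is incentive-compatible.

None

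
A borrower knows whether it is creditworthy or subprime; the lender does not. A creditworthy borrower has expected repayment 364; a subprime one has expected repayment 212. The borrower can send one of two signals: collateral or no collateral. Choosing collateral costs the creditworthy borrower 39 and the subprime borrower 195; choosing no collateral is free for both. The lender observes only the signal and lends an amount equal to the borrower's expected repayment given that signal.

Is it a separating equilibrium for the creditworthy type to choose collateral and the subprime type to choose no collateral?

Under separation the lender infers type exactly: collateral → creditworthy (pays 364), no collateral → subprime (pays 212).
Creditworthy: collateral gives 364 − 39 = 325; no collateral gives 212 − 0 = 212. No deviation. ✓
Subprime: no collateral gives 212 − 0 = 212; collateral gives 364 − 195 = 169. No deviation. ✓
Both incentive constraints hold.

Yes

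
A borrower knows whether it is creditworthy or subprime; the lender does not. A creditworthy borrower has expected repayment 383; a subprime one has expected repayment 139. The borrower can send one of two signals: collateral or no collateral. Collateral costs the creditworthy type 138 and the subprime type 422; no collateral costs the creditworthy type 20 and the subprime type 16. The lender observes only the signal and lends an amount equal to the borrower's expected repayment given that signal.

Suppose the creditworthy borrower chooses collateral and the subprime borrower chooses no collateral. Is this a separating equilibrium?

If types separate, collateral earns payment 383 and no collateral earns 139.
Creditworthy: collateral gives 383 − 138 = 245; no collateral gives 139 − 20 = 119. No deviation. ✓
Subprime: no collateral gives 139 − 16 = 123; collateral gives 383 − 422 = -39. No deviation. ✓
Both incentive constraints hold.

Yes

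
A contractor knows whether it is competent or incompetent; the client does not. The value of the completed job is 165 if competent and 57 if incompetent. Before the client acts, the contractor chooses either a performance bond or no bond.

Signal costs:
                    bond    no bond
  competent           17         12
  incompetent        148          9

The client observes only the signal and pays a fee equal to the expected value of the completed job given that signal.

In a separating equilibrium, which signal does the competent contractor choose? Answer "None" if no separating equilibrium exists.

bond

Try competent → bond, incompetent → no bond:
  If types separate, bond earns payment 165 and no bond earns 57.
  Competent: bond gives 165 − 17 = 148; no bond gives 57 − 12 = 45. No deviation. ✓
  Incompetent: no bond gives 57 − 9 = 48; bond gives 165 − 148 = 17. No deviation. ✓
Both hold — the competent type sends bond.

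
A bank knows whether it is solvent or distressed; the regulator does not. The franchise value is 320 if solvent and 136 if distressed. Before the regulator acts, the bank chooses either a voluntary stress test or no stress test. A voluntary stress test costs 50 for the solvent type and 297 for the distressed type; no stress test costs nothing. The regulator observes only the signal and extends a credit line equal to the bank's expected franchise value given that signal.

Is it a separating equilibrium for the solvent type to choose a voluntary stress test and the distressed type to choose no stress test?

If types separate, stress test earns payment 320 and no stress test earns 136.
Solvent: stress test gives 320 − 50 = 270; no stress test gives 136 − 0 = 136. No deviation. ✓
Distressed: no stress test gives 136 − 0 = 136; stress test gives 320 − 297 = 23. No deviation. ✓
Both incentive constraints hold.

Yes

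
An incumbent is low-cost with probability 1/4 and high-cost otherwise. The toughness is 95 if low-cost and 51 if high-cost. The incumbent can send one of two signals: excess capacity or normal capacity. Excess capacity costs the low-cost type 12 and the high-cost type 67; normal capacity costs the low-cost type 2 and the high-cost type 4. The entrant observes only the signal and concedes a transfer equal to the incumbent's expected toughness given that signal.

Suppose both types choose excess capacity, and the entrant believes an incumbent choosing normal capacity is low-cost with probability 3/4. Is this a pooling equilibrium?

No

At the pooled signal (excess capacity) the entrant holds the prior 1/4 and pays 1/4·95 + 3/4·51 = 62. Off-path (normal capacity) belief 3/4 gives 3/4·95 + 1/4·51 = 84.
Low-cost: excess capacity gives 62 − 12 = 50; normal capacity gives 84 − 2 = 82. Deviates. ✗
High-cost: excess capacity gives 62 − 67 = -5; normal capacity gives 84 − 4 = 80. Deviates. ✗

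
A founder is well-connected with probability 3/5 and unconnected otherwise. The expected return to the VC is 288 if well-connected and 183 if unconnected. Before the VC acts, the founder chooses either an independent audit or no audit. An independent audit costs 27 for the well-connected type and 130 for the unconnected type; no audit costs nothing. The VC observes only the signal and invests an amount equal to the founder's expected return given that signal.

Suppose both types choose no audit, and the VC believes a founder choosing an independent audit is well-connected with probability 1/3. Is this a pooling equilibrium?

On the equilibrium path (no audit) the VC holds the prior 3/5 and pays 3/5·288 + 2/5·183 = 246. Off-path (audit) belief 1/3 gives 1/3·288 + 2/3·183 = 218.
Well-connected: no audit gives 246 − 0 = 246; audit gives 218 − 27 = 191. Stays. ✓
Unconnected: no audit gives 246 − 0 = 246; audit gives 218 − 130 = 88. Stays. ✓
Beliefs are Bayes-consistent on-path and both types best-respond.

Yes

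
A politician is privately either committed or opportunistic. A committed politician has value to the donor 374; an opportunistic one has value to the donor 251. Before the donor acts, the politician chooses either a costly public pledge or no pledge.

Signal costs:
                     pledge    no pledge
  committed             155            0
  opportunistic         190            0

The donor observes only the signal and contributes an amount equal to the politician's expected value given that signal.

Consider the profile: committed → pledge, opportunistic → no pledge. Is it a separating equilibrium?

No

If types separate, pledge earns payment 374 and no pledge earns 251.
Committed: pledge gives 374 − 155 = 219; no pledge gives 251 − 0 = 251. Would deviate. ✗
Opportunistic: no pledge gives 251 − 0 = 251; pledge gives 374 − 190 = 184. No deviation. ✓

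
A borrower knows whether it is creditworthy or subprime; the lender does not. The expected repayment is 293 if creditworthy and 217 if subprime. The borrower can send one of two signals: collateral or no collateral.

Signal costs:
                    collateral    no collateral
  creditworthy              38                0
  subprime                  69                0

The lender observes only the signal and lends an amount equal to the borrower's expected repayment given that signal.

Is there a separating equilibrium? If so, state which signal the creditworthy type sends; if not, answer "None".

Try creditworthy → collateral, subprime → no collateral:
  If types separate, collateral earns payment 293 and no collateral earns 217.
  Creditworthy: collateral gives 293 − 38 = 255; no collateral gives 217 − 0 = 217. No deviation. ✓
  Subprime: no collateral gives 217 − 0 = 217; collateral gives 293 − 69 = 224. Would deviate. ✗
Try creditworthy → no collateral, subprime → collateral:
  If types separate, no collateral earns payment 293 and collateral earns 217.
  Creditworthy: no collateral gives 293 − 0 = 293; collateral gives 217 − 38 = 179. No deviation. ✓
  Subprime: collateral gives 217 − 69 = 148; no collateral gives 293 − 0 = 293. Would deviate. ✗
Neither assignment is incentive-compatible.

None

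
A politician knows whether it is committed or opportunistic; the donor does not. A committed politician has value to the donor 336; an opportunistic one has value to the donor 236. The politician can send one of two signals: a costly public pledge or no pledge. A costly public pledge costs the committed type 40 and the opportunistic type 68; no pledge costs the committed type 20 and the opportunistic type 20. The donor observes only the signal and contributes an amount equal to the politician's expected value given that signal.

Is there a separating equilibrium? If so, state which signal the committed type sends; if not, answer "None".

None

Try committed → pledge, opportunistic → no pledge:
  Under separation the donor infers type exactly: pledge → committed (pays 336), no pledge → opportunistic (pays 236).
  Committed: pledge gives 336 − 40 = 296; no pledge gives 236 − 20 = 216. No deviation. ✓
  Opportunistic: no pledge gives 236 − 20 = 216; pledge gives 336 − 68 = 268. Would deviate. ✗
Try committed → no pledge, opportunistic → pledge:
  Under separation the donor infers type exactly: no pledge → committed (pays 336), pledge → opportunistic (pays 236).
  Committed: no pledge gives 336 − 20 = 316; pledge gives 236 − 40 = 196. No deviation. ✓
  Opportunistic: pledge gives 236 − 68 = 168; no pledge gives 336 − 20 = 316. Would deviate. ✗
Neither assignment is incentive-compatible.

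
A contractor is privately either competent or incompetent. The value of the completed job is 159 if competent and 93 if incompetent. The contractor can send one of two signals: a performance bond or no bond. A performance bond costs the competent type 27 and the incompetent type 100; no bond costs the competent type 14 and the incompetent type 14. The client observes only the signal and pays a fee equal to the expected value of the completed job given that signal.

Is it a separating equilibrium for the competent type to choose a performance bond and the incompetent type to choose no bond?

Yes

Under separation the client infers type exactly: bond → competent (pays 159), no bond → incompetent (pays 93).
Competent: bond gives 159 − 27 = 132; no bond gives 93 − 14 = 79. No deviation. ✓
Incompetent: no bond gives 93 − 14 = 79; bond gives 159 − 100 = 59. No deviation. ✓
Both incentive constraints hold.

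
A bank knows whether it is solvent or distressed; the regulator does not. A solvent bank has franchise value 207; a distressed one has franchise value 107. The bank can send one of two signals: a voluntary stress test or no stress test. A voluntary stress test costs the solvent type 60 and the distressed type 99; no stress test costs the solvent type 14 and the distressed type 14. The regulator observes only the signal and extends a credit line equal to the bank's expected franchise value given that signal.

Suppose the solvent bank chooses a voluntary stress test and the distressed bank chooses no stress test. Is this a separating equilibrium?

If types separate, stress test earns payment 207 and no stress test earns 107.
Solvent: stress test gives 207 − 60 = 147; no stress test gives 107 − 14 = 93. No deviation. ✓
Distressed: no stress test gives 107 − 14 = 93; stress test gives 207 − 99 = 108. Would deviate. ✗

No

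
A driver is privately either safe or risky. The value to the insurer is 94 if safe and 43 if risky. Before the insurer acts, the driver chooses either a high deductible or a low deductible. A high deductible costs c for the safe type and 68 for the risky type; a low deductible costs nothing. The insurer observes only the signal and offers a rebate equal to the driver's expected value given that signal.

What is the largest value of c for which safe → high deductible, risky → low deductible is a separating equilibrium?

Under separation: high deductible → safe (pays 94); low deductible → risky (pays 43).
Risky: 43 − 0 = 43 ≥ 94 − 68 = 26. Holds regardless of c. ✓
Safe: 94 − c ≥ 43 − 0, so c ≤ 94 − 43 = 51.

51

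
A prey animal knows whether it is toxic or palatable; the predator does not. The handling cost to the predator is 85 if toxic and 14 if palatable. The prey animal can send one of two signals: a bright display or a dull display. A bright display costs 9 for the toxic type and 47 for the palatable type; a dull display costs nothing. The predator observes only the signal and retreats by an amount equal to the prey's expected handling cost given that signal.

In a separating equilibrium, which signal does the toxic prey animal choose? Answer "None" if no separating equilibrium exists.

None

Try toxic → bright display, palatable → dull display:
  If types separate, bright display earns payment 85 and dull display earns 14.
  Toxic: bright display gives 85 − 9 = 76; dull display gives 14 − 0 = 14. No deviation. ✓
  Palatable: dull display gives 14 − 0 = 14; bright display gives 85 − 47 = 38. Would deviate. ✗
Try toxic → dull display, palatable → bright display:
  If types separate, dull display earns payment 85 and bright display earns 14.
  Toxic: dull display gives 85 − 0 = 85; bright display gives 14 − 9 = 5. No deviation. ✓
  Palatable: bright display gives 14 − 47 = -33; dull display gives 85 − 0 = 85. Would deviate. ✗
Neither assignment is incentive-compatible.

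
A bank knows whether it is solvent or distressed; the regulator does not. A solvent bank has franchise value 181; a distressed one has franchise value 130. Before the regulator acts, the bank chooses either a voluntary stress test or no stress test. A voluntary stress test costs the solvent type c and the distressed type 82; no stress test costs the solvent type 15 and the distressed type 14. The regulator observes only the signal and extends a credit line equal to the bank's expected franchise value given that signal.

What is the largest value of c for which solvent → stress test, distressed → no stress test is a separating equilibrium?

66

Under separation: stress test → solvent (pays 181); no stress test → distressed (pays 130).
Distressed: 130 − 14 = 116 ≥ 181 − 82 = 99. Holds regardless of c. ✓
Solvent: 181 − c ≥ 130 − 15, so c ≤ 181 − 115 = 66.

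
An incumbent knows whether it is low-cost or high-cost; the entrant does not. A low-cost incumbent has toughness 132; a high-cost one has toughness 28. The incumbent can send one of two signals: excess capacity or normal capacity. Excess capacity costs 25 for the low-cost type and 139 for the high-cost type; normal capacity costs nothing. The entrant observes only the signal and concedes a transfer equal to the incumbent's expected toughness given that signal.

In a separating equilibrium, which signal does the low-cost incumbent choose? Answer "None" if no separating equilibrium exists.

Try low-cost → excess capacity, high-cost → normal capacity:
  If types separate, excess capacity earns payment 132 and normal capacity earns 28.
  Low-cost: excess capacity gives 132 − 25 = 107; normal capacity gives 28 − 0 = 28. No deviation. ✓
  High-cost: normal capacity gives 28 − 0 = 28; excess capacity gives 132 − 139 = -7. No deviation. ✓
Both hold — the low-cost type sends excess capacity.

excess capacity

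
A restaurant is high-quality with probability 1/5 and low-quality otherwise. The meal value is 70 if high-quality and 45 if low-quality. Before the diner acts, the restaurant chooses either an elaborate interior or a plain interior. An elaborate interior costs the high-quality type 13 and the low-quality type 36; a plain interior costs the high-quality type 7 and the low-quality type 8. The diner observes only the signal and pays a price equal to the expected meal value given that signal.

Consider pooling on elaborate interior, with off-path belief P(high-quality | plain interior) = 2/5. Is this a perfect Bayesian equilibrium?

No

At the pooled signal (elaborate interior) the diner holds the prior 1/5 and pays 1/5·70 + 4/5·45 = 50. Off-path (plain interior) belief 2/5 gives 2/5·70 + 3/5·45 = 55.
High-quality: elaborate interior gives 50 − 13 = 37; plain interior gives 55 − 7 = 48. Deviates. ✗
Low-quality: elaborate interior gives 50 − 36 = 14; plain interior gives 55 − 8 = 47. Deviates. ✗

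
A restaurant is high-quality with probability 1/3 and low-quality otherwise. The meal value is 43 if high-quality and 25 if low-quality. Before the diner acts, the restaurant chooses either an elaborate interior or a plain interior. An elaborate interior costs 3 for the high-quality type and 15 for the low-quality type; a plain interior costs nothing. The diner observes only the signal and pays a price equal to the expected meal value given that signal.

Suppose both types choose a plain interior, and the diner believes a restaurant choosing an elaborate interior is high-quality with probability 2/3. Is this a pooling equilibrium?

At the pooled signal (plain interior) the diner holds the prior 1/3 and pays 1/3·43 + 2/3·25 = 31. Off-path (elaborate interior) belief 2/3 gives 2/3·43 + 1/3·25 = 37.
High-quality: plain interior gives 31 − 0 = 31; elaborate interior gives 37 − 3 = 34. Deviates. ✗
Low-quality: plain interior gives 31 − 0 = 31; elaborate interior gives 37 − 15 = 22. Stays. ✓

No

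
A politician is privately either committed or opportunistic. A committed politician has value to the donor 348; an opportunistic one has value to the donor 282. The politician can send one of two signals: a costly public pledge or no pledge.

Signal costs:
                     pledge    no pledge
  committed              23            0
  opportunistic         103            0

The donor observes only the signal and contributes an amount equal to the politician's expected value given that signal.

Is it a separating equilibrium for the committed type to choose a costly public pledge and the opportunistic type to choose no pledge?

Under separation the donor infers type exactly: pledge → committed (pays 348), no pledge → opportunistic (pays 282).
Committed: pledge gives 348 − 23 = 325; no pledge gives 282 − 0 = 282. No deviation. ✓
Opportunistic: no pledge gives 282 − 0 = 282; pledge gives 348 − 103 = 245. No deviation. ✓
Neither type gains from mimicking the other.

Yes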